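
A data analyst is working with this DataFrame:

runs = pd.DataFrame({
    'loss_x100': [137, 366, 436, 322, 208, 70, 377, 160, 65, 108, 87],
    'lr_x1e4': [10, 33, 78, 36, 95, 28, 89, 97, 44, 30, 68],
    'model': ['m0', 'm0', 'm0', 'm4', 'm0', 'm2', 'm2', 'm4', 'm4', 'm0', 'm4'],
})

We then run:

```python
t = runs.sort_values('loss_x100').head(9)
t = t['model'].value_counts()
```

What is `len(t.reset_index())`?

sort by loss_x100:
    loss_x100  lr_x1e4 model
8          65       44    m4
5          70       28    m2
10         87       68    m4
9         108       30    m0
0         137       10    m0
7         160       97    m4
4         208       95    m0
3         322       36    m4
1         366       33    m0
6         377       89    m2
2         436       78    m0
take first 9 rows:
    loss_x100  lr_x1e4 model
8          65       44    m4
5          70       28    m2
10         87       68    m4
9         108       30    m0
0         137       10    m0
7         160       97    m4
4         208       95    m0
3         322       36    m4
1         366       33    m0
value_counts of model:
model
m4    4
m0    4
m2    1
Name: count, dtype: int64
reset_index():
  model  count
0    m4      4
1    m0      4
2    m2      1
Taking the number of rows gives 3.

3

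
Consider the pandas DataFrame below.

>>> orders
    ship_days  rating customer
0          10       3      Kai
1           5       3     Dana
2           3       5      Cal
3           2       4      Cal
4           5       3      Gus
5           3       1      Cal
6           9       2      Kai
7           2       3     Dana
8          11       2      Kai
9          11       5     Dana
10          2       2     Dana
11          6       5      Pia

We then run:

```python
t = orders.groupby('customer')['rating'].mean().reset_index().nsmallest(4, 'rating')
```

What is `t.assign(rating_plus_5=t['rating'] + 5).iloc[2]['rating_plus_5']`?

8.25

group by customer, mean of rating:
customer
Cal     3.333333
Dana    3.250000
Gus     3.000000
Kai     2.333333
Pia     5.000000
Name: rating, dtype: float64
reset_index():
  customer    rating
0      Cal  3.333333
1     Dana  3.250000
2      Gus  3.000000
3      Kai  2.333333
4      Pia  5.000000
take 4 rows with smallest rating:
  customer    rating
3      Kai  2.333333
2      Gus  3.000000
1     Dana  3.250000
0      Cal  3.333333
add column rating_plus_5 = t['rating'] + 5:
  customer    rating  rating_plus_5
3      Kai  2.333333       7.333333
2      Gus  3.000000       8.000000
1     Dana  3.250000       8.250000
0      Cal  3.333333       8.333333
value at position 2, column 'rating_plus_5' → 8.25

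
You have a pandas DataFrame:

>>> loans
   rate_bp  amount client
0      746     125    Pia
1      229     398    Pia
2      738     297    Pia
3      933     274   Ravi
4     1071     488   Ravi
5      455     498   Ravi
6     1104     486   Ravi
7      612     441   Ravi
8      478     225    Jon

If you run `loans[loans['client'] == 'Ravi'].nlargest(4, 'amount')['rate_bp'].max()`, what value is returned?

filter rows where client == 'Ravi':
   rate_bp  amount client
3      933     274   Ravi
4     1071     488   Ravi
5      455     498   Ravi
6     1104     486   Ravi
7      612     441   Ravi
take 4 rows with largest amount:
   rate_bp  amount client
5      455     498   Ravi
4     1071     488   Ravi
6     1104     486   Ravi
7      612     441   Ravi

1104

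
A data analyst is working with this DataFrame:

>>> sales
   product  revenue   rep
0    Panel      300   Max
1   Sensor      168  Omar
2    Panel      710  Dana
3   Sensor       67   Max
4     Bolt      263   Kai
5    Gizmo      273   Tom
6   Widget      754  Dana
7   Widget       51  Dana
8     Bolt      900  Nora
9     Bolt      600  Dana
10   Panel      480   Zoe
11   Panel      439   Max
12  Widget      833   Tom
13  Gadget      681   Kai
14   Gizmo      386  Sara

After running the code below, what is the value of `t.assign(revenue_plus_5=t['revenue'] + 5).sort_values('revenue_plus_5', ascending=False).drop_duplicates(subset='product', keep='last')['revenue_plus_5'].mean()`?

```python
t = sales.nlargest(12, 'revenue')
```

take 12 rows with largest revenue:
   product  revenue   rep
8     Bolt      900  Nora
12  Widget      833   Tom
6   Widget      754  Dana
2    Panel      710  Dana
13  Gadget      681   Kai
9     Bolt      600  Dana
10   Panel      480   Zoe
11   Panel      439   Max
14   Gizmo      386  Sara
0    Panel      300   Max
5    Gizmo      273   Tom
4     Bolt      263   Kai
add column revenue_plus_5 = t['revenue'] + 5:
   product  revenue   rep  revenue_plus_5
8     Bolt      900  Nora             905
12  Widget      833   Tom             838
6   Widget      754  Dana             759
2    Panel      710  Dana             715
13  Gadget      681   Kai             686
9     Bolt      600  Dana             605
10   Panel      480   Zoe             485
11   Panel      439   Max             444
14   Gizmo      386  Sara             391
0    Panel      300   Max             305
5    Gizmo      273   Tom             278
4     Bolt      263   Kai             268
sort by revenue_plus_5 descending:
   product  revenue   rep  revenue_plus_5
8     Bolt      900  Nora             905
12  Widget      833   Tom             838
6   Widget      754  Dana             759
2    Panel      710  Dana             715
13  Gadget      681   Kai             686
9     Bolt      600  Dana             605
10   Panel      480   Zoe             485
11   Panel      439   Max             444
14   Gizmo      386  Sara             391
0    Panel      300   Max             305
5    Gizmo      273   Tom             278
4     Bolt      263   Kai             268
drop duplicate product (keep=last):
   product  revenue   rep  revenue_plus_5
6   Widget      754  Dana             759
13  Gadget      681   Kai             686
0    Panel      300   Max             305
5    Gizmo      273   Tom             278
4     Bolt      263   Kai             268
Finally, mean of column 'revenue_plus_5' = 459.2.

459.2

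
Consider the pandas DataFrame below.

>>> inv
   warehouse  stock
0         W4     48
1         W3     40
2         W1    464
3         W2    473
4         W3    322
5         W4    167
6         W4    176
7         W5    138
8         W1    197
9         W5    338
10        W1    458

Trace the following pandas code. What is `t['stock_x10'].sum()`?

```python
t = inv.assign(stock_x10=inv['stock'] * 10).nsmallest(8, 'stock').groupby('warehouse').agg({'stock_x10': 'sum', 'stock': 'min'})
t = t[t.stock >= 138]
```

add column stock_x10 = inv['stock'] * 10:
   warehouse  stock  stock_x10
0         W4     48        480
1         W3     40        400
2         W1    464       4640
3         W2    473       4730
4         W3    322       3220
5         W4    167       1670
6         W4    176       1760
7         W5    138       1380
8         W1    197       1970
9         W5    338       3380
10        W1    458       4580
take 8 rows with smallest stock:
  warehouse  stock  stock_x10
1        W3     40        400
0        W4     48        480
7        W5    138       1380
5        W4    167       1670
6        W4    176       1760
8        W1    197       1970
4        W3    322       3220
9        W5    338       3380
group by warehouse: sum(stock_x10), min(stock):
           stock_x10  stock
warehouse                  
W1              1970    197
W3              3620     40
W4              3910     48
W5              4760    138
filter rows where stock >= 138:
           stock_x10  stock
warehouse                  
W1              1970    197
W5              4760    138

6730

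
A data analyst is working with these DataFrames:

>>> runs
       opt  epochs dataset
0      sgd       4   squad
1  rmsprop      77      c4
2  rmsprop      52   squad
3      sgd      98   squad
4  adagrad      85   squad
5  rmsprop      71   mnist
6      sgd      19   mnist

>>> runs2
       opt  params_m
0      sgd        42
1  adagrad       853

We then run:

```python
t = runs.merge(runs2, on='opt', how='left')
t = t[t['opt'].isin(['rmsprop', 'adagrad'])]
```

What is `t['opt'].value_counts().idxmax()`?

merge on 'opt' (how='left') → 7 rows:
       opt  epochs dataset  params_m
0      sgd       4   squad      42.0
1  rmsprop      77      c4       NaN
2  rmsprop      52   squad       NaN
3      sgd      98   squad      42.0
4  adagrad      85   squad     853.0
5  rmsprop      71   mnist       NaN
6      sgd      19   mnist      42.0
filter rows where opt in ['rmsprop', 'adagrad']:
       opt  epochs dataset  params_m
1  rmsprop      77      c4       NaN
2  rmsprop      52   squad       NaN
4  adagrad      85   squad     853.0
5  rmsprop      71   mnist       NaN
value_counts of opt:
opt
rmsprop    3
adagrad    1
Name: count, dtype: int64
label with the largest value → rmsprop

rmsprop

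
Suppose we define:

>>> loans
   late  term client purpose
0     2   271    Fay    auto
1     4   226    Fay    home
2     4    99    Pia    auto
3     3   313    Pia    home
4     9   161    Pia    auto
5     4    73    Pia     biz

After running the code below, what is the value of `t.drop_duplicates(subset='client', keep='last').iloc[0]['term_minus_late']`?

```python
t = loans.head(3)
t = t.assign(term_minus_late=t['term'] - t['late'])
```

222

take first 3 rows:
   late  term client purpose
0     2   271    Fay    auto
1     4   226    Fay    home
2     4    99    Pia    auto
add column term_minus_late = t['term'] - t['late']:
   late  term client purpose  term_minus_late
0     2   271    Fay    auto              269
1     4   226    Fay    home              222
2     4    99    Pia    auto               95
drop duplicate client (keep=last):
   late  term client purpose  term_minus_late
1     4   226    Fay    home              222
2     4    99    Pia    auto               95
So iloc[0]['term_minus_late'] = 222.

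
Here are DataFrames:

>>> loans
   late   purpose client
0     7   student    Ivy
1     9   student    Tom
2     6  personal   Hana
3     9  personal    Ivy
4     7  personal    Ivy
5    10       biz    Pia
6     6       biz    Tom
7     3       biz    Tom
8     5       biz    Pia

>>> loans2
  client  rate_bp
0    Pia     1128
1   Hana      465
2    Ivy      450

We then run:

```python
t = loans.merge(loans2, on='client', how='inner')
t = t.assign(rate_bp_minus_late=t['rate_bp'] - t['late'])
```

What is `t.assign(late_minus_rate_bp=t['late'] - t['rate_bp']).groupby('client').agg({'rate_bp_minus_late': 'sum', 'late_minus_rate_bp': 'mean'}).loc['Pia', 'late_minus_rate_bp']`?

-1120.5

merge on 'client' (how='inner') → 6 rows:
   late   purpose client  rate_bp
0     7   student    Ivy      450
1     6  personal   Hana      465
2     9  personal    Ivy      450
3     7  personal    Ivy      450
4    10       biz    Pia     1128
5     5       biz    Pia     1128
add column rate_bp_minus_late = t['rate_bp'] - t['late']:
   late   purpose client  rate_bp  rate_bp_minus_late
0     7   student    Ivy      450                 443
1     6  personal   Hana      465                 459
2     9  personal    Ivy      450                 441
3     7  personal    Ivy      450                 443
4    10       biz    Pia     1128                1118
5     5       biz    Pia     1128                1123
add column late_minus_rate_bp = t['late'] - t['rate_bp']:
   late   purpose client  rate_bp  rate_bp_minus_late  late_minus_rate_bp
0     7   student    Ivy      450                 443                -443
1     6  personal   Hana      465                 459                -459
2     9  personal    Ivy      450                 441                -441
3     7  personal    Ivy      450                 443                -443
4    10       biz    Pia     1128                1118               -1118
5     5       biz    Pia     1128                1123               -1123
group by client: sum(rate_bp_minus_late), mean(late_minus_rate_bp):
        rate_bp_minus_late  late_minus_rate_bp
client                                        
Hana                   459         -459.000000
Ivy                   1327         -442.333333
Pia                   2241        -1120.500000
The value at row 'Pia', column 'late_minus_rate_bp' is -1120.5.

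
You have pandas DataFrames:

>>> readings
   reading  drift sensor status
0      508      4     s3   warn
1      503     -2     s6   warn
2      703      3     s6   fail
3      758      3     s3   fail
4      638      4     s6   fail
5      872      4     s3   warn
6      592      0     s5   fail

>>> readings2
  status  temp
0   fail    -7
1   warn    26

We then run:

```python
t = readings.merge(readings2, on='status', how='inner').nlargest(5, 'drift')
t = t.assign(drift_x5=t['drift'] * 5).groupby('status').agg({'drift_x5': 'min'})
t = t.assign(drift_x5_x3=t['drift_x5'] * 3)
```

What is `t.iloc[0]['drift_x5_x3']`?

45

merge on 'status' (how='inner') → 7 rows:
   reading  drift sensor status  temp
0      508      4     s3   warn    26
1      503     -2     s6   warn    26
2      703      3     s6   fail    -7
3      758      3     s3   fail    -7
4      638      4     s6   fail    -7
5      872      4     s3   warn    26
6      592      0     s5   fail    -7
take 5 rows with largest drift:
   reading  drift sensor status  temp
0      508      4     s3   warn    26
4      638      4     s6   fail    -7
5      872      4     s3   warn    26
2      703      3     s6   fail    -7
3      758      3     s3   fail    -7
add column drift_x5 = t['drift'] * 5:
   reading  drift sensor status  temp  drift_x5
0      508      4     s3   warn    26        20
4      638      4     s6   fail    -7        20
5      872      4     s3   warn    26        20
2      703      3     s6   fail    -7        15
3      758      3     s3   fail    -7        15
group by status, min of drift_x5:
        drift_x5
status          
fail          15
warn          20
add column drift_x5_x3 = t['drift_x5'] * 3:
        drift_x5  drift_x5_x3
status                       
fail          15           45
warn          20           60
value at position 0, column 'drift_x5_x3' → 45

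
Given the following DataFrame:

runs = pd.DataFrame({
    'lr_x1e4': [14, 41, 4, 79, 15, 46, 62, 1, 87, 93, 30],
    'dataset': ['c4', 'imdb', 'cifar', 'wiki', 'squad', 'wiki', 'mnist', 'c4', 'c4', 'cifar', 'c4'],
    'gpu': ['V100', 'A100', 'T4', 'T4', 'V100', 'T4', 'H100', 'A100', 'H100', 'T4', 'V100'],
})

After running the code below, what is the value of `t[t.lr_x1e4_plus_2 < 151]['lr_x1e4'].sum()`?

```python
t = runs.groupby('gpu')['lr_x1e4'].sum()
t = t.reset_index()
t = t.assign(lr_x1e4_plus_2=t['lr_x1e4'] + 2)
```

group by gpu, sum of lr_x1e4:
gpu
A100     42
H100    149
T4      222
V100     59
Name: lr_x1e4, dtype: int64
reset_index():
    gpu  lr_x1e4
0  A100       42
1  H100      149
2    T4      222
3  V100       59
add column lr_x1e4_plus_2 = t['lr_x1e4'] + 2:
    gpu  lr_x1e4  lr_x1e4_plus_2
0  A100       42              44
1  H100      149             151
2    T4      222             224
3  V100       59              61
filter rows where lr_x1e4_plus_2 < 151:
    gpu  lr_x1e4  lr_x1e4_plus_2
0  A100       42              44
3  V100       59              61
Finally, sum of column 'lr_x1e4' = 101.

101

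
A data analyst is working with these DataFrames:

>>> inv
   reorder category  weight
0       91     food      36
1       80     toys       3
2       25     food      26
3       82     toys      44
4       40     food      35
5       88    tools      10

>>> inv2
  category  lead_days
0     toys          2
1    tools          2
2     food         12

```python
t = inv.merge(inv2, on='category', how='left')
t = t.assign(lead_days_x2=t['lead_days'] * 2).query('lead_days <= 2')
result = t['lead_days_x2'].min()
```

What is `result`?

merge on 'category' (how='left') → 6 rows:
   reorder category  weight  lead_days
0       91     food      36         12
1       80     toys       3          2
2       25     food      26         12
3       82     toys      44          2
4       40     food      35         12
5       88    tools      10          2
add column lead_days_x2 = t['lead_days'] * 2:
   reorder category  weight  lead_days  lead_days_x2
0       91     food      36         12            24
1       80     toys       3          2             4
2       25     food      26         12            24
3       82     toys      44          2             4
4       40     food      35         12            24
5       88    tools      10          2             4
filter rows where lead_days <= 2:
   reorder category  weight  lead_days  lead_days_x2
1       80     toys       3          2             4
3       82     toys      44          2             4
5       88    tools      10          2             4

4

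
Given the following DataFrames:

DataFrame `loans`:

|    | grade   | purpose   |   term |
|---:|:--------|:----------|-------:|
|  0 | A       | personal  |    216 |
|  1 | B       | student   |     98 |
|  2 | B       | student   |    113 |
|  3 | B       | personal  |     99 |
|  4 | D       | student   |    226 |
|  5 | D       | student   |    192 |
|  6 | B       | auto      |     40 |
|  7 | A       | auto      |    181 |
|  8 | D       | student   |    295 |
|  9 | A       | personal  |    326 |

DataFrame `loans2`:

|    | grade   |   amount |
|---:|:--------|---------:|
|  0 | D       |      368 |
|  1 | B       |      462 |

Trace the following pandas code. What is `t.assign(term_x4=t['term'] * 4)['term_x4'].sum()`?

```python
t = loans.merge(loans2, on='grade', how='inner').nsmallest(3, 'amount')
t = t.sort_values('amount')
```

2852

merge on 'grade' (how='inner') → 7 rows:
  grade   purpose  term  amount
0     B   student    98     462
1     B   student   113     462
2     B  personal    99     462
3     D   student   226     368
4     D   student   192     368
5     B      auto    40     462
6     D   student   295     368
take 3 rows with smallest amount:
  grade  purpose  term  amount
3     D  student   226     368
4     D  student   192     368
6     D  student   295     368
sort by amount:
  grade  purpose  term  amount
3     D  student   226     368
4     D  student   192     368
6     D  student   295     368
add column term_x4 = t['term'] * 4:
  grade  purpose  term  amount  term_x4
3     D  student   226     368      904
4     D  student   192     368      768
6     D  student   295     368     1180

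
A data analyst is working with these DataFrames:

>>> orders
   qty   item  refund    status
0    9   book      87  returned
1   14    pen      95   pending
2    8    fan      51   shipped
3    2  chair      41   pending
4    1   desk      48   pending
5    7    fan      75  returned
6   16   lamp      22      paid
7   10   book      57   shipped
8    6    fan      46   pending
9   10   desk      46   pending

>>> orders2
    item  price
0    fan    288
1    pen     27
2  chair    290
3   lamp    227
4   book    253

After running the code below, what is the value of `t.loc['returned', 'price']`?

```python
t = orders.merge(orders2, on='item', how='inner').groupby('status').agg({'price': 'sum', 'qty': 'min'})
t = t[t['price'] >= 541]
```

merge on 'item' (how='inner') → 8 rows:
   qty   item  refund    status  price
0    9   book      87  returned    253
1   14    pen      95   pending     27
2    8    fan      51   shipped    288
3    2  chair      41   pending    290
4    7    fan      75  returned    288
5   16   lamp      22      paid    227
6   10   book      57   shipped    253
7    6    fan      46   pending    288
group by status: sum(price), min(qty):
          price  qty
status              
paid        227   16
pending     605    2
returned    541    7
shipped     541    8
filter rows where price >= 541:
          price  qty
status              
pending     605    2
returned    541    7
shipped     541    8
Then the value at row 'returned', column 'price': 541

541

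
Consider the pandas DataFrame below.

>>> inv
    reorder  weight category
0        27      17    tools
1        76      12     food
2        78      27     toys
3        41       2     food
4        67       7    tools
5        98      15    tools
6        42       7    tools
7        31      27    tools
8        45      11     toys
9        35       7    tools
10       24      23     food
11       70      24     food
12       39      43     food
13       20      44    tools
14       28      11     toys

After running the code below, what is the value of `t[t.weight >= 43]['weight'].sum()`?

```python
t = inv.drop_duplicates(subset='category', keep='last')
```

drop duplicate category (keep=last):
    reorder  weight category
12       39      43     food
13       20      44    tools
14       28      11     toys
filter rows where weight >= 43:
    reorder  weight category
12       39      43     food
13       20      44    tools
sum of column 'weight' → 87

87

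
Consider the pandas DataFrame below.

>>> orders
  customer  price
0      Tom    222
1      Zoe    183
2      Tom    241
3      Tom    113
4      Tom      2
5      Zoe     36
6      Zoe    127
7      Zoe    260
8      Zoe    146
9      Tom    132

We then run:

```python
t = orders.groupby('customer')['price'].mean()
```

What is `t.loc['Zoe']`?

group by customer, mean of price:
customer
Tom    142.0
Zoe    150.4
Name: price, dtype: float64

150.4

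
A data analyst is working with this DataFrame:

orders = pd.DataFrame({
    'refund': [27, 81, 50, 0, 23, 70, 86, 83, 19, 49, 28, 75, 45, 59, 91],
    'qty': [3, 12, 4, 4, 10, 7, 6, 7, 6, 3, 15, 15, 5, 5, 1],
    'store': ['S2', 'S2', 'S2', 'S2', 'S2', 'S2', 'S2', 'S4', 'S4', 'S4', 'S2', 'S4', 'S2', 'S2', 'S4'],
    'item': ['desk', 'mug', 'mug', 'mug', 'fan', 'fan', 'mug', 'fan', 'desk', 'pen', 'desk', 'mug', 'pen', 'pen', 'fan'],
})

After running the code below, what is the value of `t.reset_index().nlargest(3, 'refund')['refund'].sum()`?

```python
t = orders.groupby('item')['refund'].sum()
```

group by item, sum of refund:
item
desk     74
fan     267
mug     292
pen     153
Name: refund, dtype: int64
reset_index():
   item  refund
0  desk      74
1   fan     267
2   mug     292
3   pen     153
take 3 rows with largest refund:
  item  refund
2  mug     292
1  fan     267
3  pen     153
Finally, sum of column 'refund' = 712.

712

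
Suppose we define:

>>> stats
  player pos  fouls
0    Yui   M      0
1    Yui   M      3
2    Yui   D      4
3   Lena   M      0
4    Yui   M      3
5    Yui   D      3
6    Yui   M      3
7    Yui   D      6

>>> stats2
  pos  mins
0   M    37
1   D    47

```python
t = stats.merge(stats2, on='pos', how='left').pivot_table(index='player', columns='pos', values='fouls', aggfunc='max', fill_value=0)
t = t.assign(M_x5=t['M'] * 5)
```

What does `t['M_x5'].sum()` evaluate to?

merge on 'pos' (how='left') → 8 rows:
  player pos  fouls  mins
0    Yui   M      0    37
1    Yui   M      3    37
2    Yui   D      4    47
3   Lena   M      0    37
4    Yui   M      3    37
5    Yui   D      3    47
6    Yui   M      3    37
7    Yui   D      6    47
pivot: rows=player, cols=pos, max(fouls):
pos     D  M
player      
Lena    0  0
Yui     6  3
add column M_x5 = t['M'] * 5:
pos     D  M  M_x5
player            
Lena    0  0     0
Yui     6  3    15
The sum of column 'M_x5' is 15.

15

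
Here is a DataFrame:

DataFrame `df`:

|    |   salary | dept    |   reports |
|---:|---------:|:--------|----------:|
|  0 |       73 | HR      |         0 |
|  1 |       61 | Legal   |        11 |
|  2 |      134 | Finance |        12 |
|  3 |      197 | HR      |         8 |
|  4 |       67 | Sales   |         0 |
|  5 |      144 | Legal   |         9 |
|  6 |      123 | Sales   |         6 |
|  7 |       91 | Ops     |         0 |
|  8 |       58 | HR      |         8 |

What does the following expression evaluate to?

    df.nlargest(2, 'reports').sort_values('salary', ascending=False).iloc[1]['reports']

take 2 rows with largest reports:
   salary     dept  reports
2     134  Finance       12
1      61    Legal       11
sort by salary descending:
   salary     dept  reports
2     134  Finance       12
1      61    Legal       11
value at position 1, column 'reports' → 11

11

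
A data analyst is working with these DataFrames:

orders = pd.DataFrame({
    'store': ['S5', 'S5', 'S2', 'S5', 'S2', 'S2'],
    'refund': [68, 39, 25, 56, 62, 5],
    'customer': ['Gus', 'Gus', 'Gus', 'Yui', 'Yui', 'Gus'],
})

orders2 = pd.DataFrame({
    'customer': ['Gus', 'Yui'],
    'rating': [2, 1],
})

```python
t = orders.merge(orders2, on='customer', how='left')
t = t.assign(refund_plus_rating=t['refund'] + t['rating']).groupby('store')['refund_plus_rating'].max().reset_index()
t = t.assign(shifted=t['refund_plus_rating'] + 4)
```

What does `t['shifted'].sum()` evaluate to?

merge on 'customer' (how='left') → 6 rows:
  store  refund customer  rating
0    S5      68      Gus       2
1    S5      39      Gus       2
2    S2      25      Gus       2
3    S5      56      Yui       1
4    S2      62      Yui       1
5    S2       5      Gus       2
add column refund_plus_rating = t['refund'] + t['rating']:
  store  refund customer  rating  refund_plus_rating
0    S5      68      Gus       2                  70
1    S5      39      Gus       2                  41
2    S2      25      Gus       2                  27
3    S5      56      Yui       1                  57
4    S2      62      Yui       1                  63
5    S2       5      Gus       2                   7
group by store, max of refund_plus_rating:
store
S2    63
S5    70
Name: refund_plus_rating, dtype: int64
reset_index():
  store  refund_plus_rating
0    S2                  63
1    S5                  70
add column shifted = t['refund_plus_rating'] + 4:
  store  refund_plus_rating  shifted
0    S2                  63       67
1    S5                  70       74
Then the sum of column 'shifted': 141

141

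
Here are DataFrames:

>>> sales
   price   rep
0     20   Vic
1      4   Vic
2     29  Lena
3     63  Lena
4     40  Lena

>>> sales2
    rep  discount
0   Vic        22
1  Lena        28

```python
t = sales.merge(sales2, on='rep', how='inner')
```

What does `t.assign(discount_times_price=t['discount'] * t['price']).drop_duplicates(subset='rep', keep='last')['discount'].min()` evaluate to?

merge on 'rep' (how='inner') → 5 rows:
   price   rep  discount
0     20   Vic        22
1      4   Vic        22
2     29  Lena        28
3     63  Lena        28
4     40  Lena        28
add column discount_times_price = t['discount'] * t['price']:
   price   rep  discount  discount_times_price
0     20   Vic        22                   440
1      4   Vic        22                    88
2     29  Lena        28                   812
3     63  Lena        28                  1764
4     40  Lena        28                  1120
drop duplicate rep (keep=last):
   price   rep  discount  discount_times_price
1      4   Vic        22                    88
4     40  Lena        28                  1120
min of column 'discount' → 22

22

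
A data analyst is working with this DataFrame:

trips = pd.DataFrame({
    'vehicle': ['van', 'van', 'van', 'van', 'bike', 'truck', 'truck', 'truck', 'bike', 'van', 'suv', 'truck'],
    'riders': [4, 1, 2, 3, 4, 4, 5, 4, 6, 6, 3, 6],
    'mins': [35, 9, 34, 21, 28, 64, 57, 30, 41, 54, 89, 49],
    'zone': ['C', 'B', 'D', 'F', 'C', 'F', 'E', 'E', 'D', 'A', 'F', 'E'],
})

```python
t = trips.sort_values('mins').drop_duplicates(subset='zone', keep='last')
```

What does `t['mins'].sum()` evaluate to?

sort by mins:
   vehicle  riders  mins zone
1      van       1     9    B
3      van       3    21    F
4     bike       4    28    C
7    truck       4    30    E
2      van       2    34    D
0      van       4    35    C
8     bike       6    41    D
11   truck       6    49    E
9      van       6    54    A
6    truck       5    57    E
5    truck       4    64    F
10     suv       3    89    F
drop duplicate zone (keep=last):
   vehicle  riders  mins zone
1      van       1     9    B
0      van       4    35    C
8     bike       6    41    D
9      van       6    54    A
6    truck       5    57    E
10     suv       3    89    F
Hence 285.

285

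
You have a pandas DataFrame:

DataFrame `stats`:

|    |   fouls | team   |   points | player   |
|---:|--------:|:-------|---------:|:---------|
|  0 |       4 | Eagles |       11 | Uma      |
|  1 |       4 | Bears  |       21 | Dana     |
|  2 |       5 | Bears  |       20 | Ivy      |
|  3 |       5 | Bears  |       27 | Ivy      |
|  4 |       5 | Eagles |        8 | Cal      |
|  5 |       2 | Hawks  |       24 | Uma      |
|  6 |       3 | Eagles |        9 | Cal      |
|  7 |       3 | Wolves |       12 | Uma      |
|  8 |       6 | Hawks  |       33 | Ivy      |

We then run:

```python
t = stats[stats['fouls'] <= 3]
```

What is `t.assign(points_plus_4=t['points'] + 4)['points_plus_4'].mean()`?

filter rows where fouls <= 3:
   fouls    team  points player
5      2   Hawks      24    Uma
6      3  Eagles       9    Cal
7      3  Wolves      12    Uma
add column points_plus_4 = t['points'] + 4:
   fouls    team  points player  points_plus_4
5      2   Hawks      24    Uma             28
6      3  Eagles       9    Cal             13
7      3  Wolves      12    Uma             16
Reading off the mean of column 'points_plus_4', we get 19.0.

19.0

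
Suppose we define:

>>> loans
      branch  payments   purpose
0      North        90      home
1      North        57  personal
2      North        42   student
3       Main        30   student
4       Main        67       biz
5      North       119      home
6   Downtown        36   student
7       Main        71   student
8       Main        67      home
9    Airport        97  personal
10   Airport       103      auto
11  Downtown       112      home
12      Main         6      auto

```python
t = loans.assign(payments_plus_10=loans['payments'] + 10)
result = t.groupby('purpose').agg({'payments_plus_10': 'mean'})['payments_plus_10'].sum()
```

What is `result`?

add column payments_plus_10 = loans['payments'] + 10:
      branch  payments   purpose  payments_plus_10
0      North        90      home               100
1      North        57  personal                67
2      North        42   student                52
3       Main        30   student                40
4       Main        67       biz                77
5      North       119      home               129
6   Downtown        36   student                46
7       Main        71   student                81
8       Main        67      home                77
9    Airport        97  personal               107
10   Airport       103      auto               113
11  Downtown       112      home               122
12      Main         6      auto                16
group by purpose, mean of payments_plus_10:
          payments_plus_10
purpose                   
auto                 64.50
biz                  77.00
home                107.00
personal             87.00
student              54.75

390.25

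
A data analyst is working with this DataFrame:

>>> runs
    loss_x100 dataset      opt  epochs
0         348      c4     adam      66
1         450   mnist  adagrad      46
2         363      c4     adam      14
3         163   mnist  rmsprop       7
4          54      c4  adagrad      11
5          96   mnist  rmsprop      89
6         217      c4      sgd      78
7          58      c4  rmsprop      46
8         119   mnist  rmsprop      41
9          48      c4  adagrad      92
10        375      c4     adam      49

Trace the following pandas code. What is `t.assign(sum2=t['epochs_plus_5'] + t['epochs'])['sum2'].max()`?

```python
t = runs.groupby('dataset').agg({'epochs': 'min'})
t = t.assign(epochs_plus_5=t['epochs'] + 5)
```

group by dataset, min of epochs:
         epochs
dataset        
c4           11
mnist         7
add column epochs_plus_5 = t['epochs'] + 5:
         epochs  epochs_plus_5
dataset                       
c4           11             16
mnist         7             12
add column sum2 = t['epochs_plus_5'] + t['epochs']:
         epochs  epochs_plus_5  sum2
dataset                             
c4           11             16    27
mnist         7             12    19

27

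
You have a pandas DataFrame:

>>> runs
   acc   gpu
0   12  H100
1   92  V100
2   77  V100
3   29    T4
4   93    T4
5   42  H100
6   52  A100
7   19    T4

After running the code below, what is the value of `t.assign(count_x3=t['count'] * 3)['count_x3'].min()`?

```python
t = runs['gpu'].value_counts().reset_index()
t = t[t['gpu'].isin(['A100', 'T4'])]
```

value_counts of gpu:
gpu
T4      3
H100    2
V100    2
A100    1
Name: count, dtype: int64
reset_index():
    gpu  count
0    T4      3
1  H100      2
2  V100      2
3  A100      1
filter rows where gpu in ['A100', 'T4']:
    gpu  count
0    T4      3
3  A100      1
add column count_x3 = t['count'] * 3:
    gpu  count  count_x3
0    T4      3         9
3  A100      1         3
The min of column 'count_x3' is 3.

3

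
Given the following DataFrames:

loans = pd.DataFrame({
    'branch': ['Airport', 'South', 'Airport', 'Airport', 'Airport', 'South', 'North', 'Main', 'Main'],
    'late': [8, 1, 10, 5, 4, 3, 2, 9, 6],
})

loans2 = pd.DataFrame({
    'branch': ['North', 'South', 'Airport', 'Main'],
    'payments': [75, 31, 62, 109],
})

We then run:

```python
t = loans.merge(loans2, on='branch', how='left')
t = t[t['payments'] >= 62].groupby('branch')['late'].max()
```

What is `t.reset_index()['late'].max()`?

merge on 'branch' (how='left') → 9 rows:
    branch  late  payments
0  Airport     8        62
1    South     1        31
2  Airport    10        62
3  Airport     5        62
4  Airport     4        62
5    South     3        31
6    North     2        75
7     Main     9       109
8     Main     6       109
filter rows where payments >= 62:
    branch  late  payments
0  Airport     8        62
2  Airport    10        62
3  Airport     5        62
4  Airport     4        62
6    North     2        75
7     Main     9       109
8     Main     6       109
group by branch, max of late:
branch
Airport    10
Main        9
North       2
Name: late, dtype: int64
reset_index():
    branch  late
0  Airport    10
1     Main     9
2    North     2
Reading off the max of column 'late', we get 10.

10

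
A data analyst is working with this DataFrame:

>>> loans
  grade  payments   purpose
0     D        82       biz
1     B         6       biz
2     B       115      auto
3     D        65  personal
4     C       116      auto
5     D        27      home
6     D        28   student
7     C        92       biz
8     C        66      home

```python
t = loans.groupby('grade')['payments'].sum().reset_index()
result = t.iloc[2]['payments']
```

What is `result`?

group by grade, sum of payments:
grade
B    121
C    274
D    202
Name: payments, dtype: int64
reset_index():
  grade  payments
0     B       121
1     C       274
2     D       202

202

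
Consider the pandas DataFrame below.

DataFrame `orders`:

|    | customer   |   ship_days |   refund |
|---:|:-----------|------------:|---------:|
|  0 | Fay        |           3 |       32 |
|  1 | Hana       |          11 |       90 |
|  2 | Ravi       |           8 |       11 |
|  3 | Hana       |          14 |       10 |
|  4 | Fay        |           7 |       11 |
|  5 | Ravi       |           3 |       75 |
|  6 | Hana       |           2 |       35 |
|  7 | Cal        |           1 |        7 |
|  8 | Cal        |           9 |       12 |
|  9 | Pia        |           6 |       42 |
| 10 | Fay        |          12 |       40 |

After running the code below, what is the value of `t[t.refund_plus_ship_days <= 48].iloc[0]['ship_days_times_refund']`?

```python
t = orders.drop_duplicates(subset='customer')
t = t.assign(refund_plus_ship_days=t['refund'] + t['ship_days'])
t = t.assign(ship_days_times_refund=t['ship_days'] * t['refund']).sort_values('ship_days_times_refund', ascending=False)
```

252

drop duplicate customer (keep=first):
  customer  ship_days  refund
0      Fay          3      32
1     Hana         11      90
2     Ravi          8      11
7      Cal          1       7
9      Pia          6      42
add column refund_plus_ship_days = t['refund'] + t['ship_days']:
  customer  ship_days  refund  refund_plus_ship_days
0      Fay          3      32                     35
1     Hana         11      90                    101
2     Ravi          8      11                     19
7      Cal          1       7                      8
9      Pia          6      42                     48
add column ship_days_times_refund = t['ship_days'] * t['refund']:
  customer  ship_days  refund  refund_plus_ship_days  ship_days_times_refund
0      Fay          3      32                     35                      96
1     Hana         11      90                    101                     990
2     Ravi          8      11                     19                      88
7      Cal          1       7                      8                       7
9      Pia          6      42                     48                     252
sort by ship_days_times_refund descending:
  customer  ship_days  refund  refund_plus_ship_days  ship_days_times_refund
1     Hana         11      90                    101                     990
9      Pia          6      42                     48                     252
0      Fay          3      32                     35                      96
2     Ravi          8      11                     19                      88
7      Cal          1       7                      8                       7
filter rows where refund_plus_ship_days <= 48:
  customer  ship_days  refund  refund_plus_ship_days  ship_days_times_refund
9      Pia          6      42                     48                     252
0      Fay          3      32                     35                      96
2     Ravi          8      11                     19                      88
7      Cal          1       7                      8                       7
Then the value at position 0, column 'ship_days_times_refund': 252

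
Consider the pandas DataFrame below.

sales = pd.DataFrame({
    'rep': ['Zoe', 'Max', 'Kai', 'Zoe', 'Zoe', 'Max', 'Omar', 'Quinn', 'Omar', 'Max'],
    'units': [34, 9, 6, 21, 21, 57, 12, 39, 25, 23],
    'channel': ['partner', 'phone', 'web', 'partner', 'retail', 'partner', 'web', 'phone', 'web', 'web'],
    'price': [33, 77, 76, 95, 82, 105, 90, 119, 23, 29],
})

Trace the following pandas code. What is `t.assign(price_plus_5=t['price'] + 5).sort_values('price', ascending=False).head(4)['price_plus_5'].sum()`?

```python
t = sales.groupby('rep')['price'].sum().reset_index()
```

group by rep, sum of price:
rep
Kai       76
Max      211
Omar     113
Quinn    119
Zoe      210
Name: price, dtype: int64
reset_index():
     rep  price
0    Kai     76
1    Max    211
2   Omar    113
3  Quinn    119
4    Zoe    210
add column price_plus_5 = t['price'] + 5:
     rep  price  price_plus_5
0    Kai     76            81
1    Max    211           216
2   Omar    113           118
3  Quinn    119           124
4    Zoe    210           215
sort by price descending:
     rep  price  price_plus_5
1    Max    211           216
4    Zoe    210           215
3  Quinn    119           124
2   Omar    113           118
0    Kai     76            81
take first 4 rows:
     rep  price  price_plus_5
1    Max    211           216
4    Zoe    210           215
3  Quinn    119           124
2   Omar    113           118
Finally, sum of column 'price_plus_5' = 673.

673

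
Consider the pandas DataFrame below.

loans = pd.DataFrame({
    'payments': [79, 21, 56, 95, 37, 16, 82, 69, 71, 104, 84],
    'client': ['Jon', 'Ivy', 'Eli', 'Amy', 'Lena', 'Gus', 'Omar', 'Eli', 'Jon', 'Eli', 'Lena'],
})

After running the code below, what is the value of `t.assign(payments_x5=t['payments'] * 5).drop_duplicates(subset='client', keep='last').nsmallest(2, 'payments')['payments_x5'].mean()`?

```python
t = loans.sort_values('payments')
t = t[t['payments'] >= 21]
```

250.0

sort by payments:
    payments client
5         16    Gus
1         21    Ivy
4         37   Lena
2         56    Eli
7         69    Eli
8         71    Jon
0         79    Jon
6         82   Omar
10        84   Lena
3         95    Amy
9        104    Eli
filter rows where payments >= 21:
    payments client
1         21    Ivy
4         37   Lena
2         56    Eli
7         69    Eli
8         71    Jon
0         79    Jon
6         82   Omar
10        84   Lena
3         95    Amy
9        104    Eli
add column payments_x5 = t['payments'] * 5:
    payments client  payments_x5
1         21    Ivy          105
4         37   Lena          185
2         56    Eli          280
7         69    Eli          345
8         71    Jon          355
0         79    Jon          395
6         82   Omar          410
10        84   Lena          420
3         95    Amy          475
9        104    Eli          520
drop duplicate client (keep=last):
    payments client  payments_x5
1         21    Ivy          105
0         79    Jon          395
6         82   Omar          410
10        84   Lena          420
3         95    Amy          475
9        104    Eli          520
take 2 rows with smallest payments:
   payments client  payments_x5
1        21    Ivy          105
0        79    Jon          395
Reading off the mean of column 'payments_x5', we get 250.0.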